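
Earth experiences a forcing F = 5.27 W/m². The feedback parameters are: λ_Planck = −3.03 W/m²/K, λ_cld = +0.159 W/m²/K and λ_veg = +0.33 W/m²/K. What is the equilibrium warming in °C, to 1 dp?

Net feedback parameter λ = (−3.03) + (+0.159) + (+0.33) = -2.541 W/m²/K.
ΔT = −F/λ = −5.27/(-2.541) = 2.1 °C.

2.1 °C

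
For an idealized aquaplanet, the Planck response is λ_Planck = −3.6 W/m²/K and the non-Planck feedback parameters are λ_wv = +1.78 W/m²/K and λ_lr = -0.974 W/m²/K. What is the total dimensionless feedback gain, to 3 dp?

Convert to gains: g_wv = 1.78/3.6 = 0.4944; g_lr = -0.974/3.6 = -0.2706.
Total gain g = 0.2238.

0.224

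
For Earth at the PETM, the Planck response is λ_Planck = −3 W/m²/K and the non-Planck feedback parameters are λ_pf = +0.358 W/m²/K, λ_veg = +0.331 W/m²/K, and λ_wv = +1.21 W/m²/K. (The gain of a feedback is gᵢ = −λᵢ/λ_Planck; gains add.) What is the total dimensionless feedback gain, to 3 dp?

Convert to gains: g_pf = 0.358/3 = 0.1193; g_veg = 0.331/3 = 0.1103; g_wv = 1.21/3 = 0.4033.
Total gain g = 0.6329.

0.633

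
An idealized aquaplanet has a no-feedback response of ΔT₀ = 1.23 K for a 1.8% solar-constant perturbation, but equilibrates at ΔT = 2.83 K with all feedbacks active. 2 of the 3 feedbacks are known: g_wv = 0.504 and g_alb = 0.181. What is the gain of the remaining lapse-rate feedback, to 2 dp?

-0.12

Amplification A = ΔT/ΔT₀ = 2.83/1.23 = 2.301.
Total gain g = 1 − 1/A = 1 − 1/2.301 = 0.5654.
Known gains sum to 0.504 + 0.181 = 0.685.
g_lr = 0.5654 − 0.685 = -0.12.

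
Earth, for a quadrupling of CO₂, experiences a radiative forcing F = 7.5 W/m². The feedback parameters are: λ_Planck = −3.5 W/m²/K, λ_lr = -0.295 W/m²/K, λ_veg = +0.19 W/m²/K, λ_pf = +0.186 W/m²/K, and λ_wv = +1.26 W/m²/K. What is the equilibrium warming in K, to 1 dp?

3.5 K

Net feedback parameter λ = (−3.5) + (-0.295) + (+0.19) + (+0.186) + (+1.26) = -2.159 W/m²/K.
ΔT = −F/λ = −7.5/(-2.159) = 3.5 K.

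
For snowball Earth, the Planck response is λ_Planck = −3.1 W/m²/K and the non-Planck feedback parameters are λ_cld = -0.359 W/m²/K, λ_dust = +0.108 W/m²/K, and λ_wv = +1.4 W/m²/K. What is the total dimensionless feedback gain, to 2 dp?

Convert to gains: g_cld = -0.359/3.1 = -0.1158; g_dust = 0.108/3.1 = 0.03484; g_wv = 1.4/3.1 = 0.4516.
Total gain g = 0.37064.

0.37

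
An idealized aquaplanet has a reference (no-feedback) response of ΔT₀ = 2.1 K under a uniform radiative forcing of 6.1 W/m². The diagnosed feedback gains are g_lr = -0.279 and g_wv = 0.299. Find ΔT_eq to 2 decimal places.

2.14 K

Total gain g = -0.279 + 0.299 = 0.02.
Amplification A = 1/(1 − 0.02) = 1.02.
ΔT = 2.1 × 1.02 = 2.14 K.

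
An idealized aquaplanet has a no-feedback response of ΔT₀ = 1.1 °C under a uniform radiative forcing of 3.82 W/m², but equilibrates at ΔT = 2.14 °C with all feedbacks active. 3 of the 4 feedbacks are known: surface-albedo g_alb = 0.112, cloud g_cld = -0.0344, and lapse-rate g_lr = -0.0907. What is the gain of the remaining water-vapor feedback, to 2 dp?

0.50

Amplification A = ΔT/ΔT₀ = 2.14/1.1 = 1.945.
Total gain g = 1 − 1/A = 1 − 1/1.945 = 0.4859.
Known gains sum to 0.112 − 0.0344 − 0.0907 = -0.0131.
g_wv = 0.4859 + 0.0131 = 0.50.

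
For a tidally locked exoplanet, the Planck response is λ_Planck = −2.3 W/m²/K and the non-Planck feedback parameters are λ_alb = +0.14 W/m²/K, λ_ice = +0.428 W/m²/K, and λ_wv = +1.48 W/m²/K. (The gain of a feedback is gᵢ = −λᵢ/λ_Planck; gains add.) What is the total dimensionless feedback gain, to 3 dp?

Convert to gains: g_alb = 0.14/2.3 = 0.06087; g_ice = 0.428/2.3 = 0.1861; g_wv = 1.48/2.3 = 0.6435.
Total gain g = 0.89047.

0.890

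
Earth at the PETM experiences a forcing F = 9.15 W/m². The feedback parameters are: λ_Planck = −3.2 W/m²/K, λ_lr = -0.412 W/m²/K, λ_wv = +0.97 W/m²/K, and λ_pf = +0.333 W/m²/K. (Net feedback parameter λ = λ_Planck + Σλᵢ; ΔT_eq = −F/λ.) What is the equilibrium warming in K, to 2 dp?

3.96 K

Net feedback parameter λ = (−3.2) + (-0.412) + (+0.97) + (+0.333) = -2.309 W/m²/K.
ΔT = −F/λ = −9.15/(-2.309) = 3.96 K.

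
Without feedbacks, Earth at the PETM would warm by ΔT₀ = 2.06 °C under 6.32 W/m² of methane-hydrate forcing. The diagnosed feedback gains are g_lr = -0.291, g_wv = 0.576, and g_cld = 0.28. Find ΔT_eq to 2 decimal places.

Total gain g = -0.291 + 0.576 + 0.28 = 0.565.
Amplification A = 1/(1 − 0.565) = 2.299.
ΔT = 2.06 × 2.299 = 4.74 °C.

4.74 °C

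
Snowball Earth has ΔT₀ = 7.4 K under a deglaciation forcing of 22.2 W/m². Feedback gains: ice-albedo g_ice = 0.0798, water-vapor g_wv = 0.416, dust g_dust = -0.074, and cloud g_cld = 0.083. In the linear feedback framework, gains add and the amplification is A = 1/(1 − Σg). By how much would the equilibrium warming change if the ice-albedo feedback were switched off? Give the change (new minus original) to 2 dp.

-2.07 K

Original: g = 0.5048, ΔT = 7.4/(1−0.5048) = 14.9435 K.
Without ice-albedo: g' = 0.425, ΔT' = 7.4/(1−0.425) = 12.8696 K.
Change = 12.8696 − 14.9435 = -2.07 K.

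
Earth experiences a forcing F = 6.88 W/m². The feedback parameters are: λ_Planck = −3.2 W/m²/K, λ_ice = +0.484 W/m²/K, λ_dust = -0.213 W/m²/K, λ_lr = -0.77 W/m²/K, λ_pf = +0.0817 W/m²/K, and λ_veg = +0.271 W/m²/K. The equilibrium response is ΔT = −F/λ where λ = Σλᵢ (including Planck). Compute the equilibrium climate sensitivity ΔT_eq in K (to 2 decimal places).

Net feedback parameter λ = (−3.2) + (+0.484) + (-0.213) + (-0.77) + (+0.0817) + (+0.271) = -3.3463 W/m²/K.
ΔT = −F/λ = −6.88/(-3.3463) = 2.06 K.

2.06 K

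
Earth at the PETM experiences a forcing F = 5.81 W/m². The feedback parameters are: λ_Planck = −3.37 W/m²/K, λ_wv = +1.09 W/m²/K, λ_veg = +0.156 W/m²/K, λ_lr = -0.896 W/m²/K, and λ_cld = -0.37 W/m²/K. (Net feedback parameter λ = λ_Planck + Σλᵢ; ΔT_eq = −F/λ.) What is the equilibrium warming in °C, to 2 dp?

Net feedback parameter λ = (−3.37) + (+1.09) + (+0.156) + (-0.896) + (-0.37) = -3.39 W/m²/K.
ΔT = −F/λ = −5.81/(-3.39) = 1.71 °C.

1.71 °C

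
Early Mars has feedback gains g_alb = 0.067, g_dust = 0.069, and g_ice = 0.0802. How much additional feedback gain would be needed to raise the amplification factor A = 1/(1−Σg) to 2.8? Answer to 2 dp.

0.43

Current total gain = 0.2162.
Target gain for A = 2.8: g* = 1 − 1/2.8 = 0.6429.
Additional gain needed = 0.6429 − 0.2162 = 0.43.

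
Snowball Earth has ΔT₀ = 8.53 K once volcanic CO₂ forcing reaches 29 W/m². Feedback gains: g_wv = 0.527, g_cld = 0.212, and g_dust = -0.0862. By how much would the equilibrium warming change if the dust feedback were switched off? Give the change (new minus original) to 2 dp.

8.11 K

Original: g = 0.6528, ΔT = 8.53/(1−0.6528) = 24.5680 K.
Without dust: g' = 0.739, ΔT' = 8.53/(1−0.739) = 32.6820 K.
Change = 32.6820 − 24.5680 = 8.11 K.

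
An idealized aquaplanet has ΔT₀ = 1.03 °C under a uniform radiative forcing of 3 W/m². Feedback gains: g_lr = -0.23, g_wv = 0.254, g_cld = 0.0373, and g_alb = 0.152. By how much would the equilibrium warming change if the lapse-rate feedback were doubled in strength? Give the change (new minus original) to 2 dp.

Original: g = 0.2133, ΔT = 1.03/(1−0.2133) = 1.3093 °C.
With doubled lapse-rate: g' = -0.0167, ΔT' = 1.03/(1+0.0167) = 1.0131 °C.
Change = 1.0131 − 1.3093 = -0.30 °C.

-0.30 °C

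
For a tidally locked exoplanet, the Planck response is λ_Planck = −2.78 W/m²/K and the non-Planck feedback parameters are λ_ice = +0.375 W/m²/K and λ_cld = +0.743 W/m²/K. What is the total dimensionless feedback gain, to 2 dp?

0.40

Convert to gains: g_ice = 0.375/2.78 = 0.1349; g_cld = 0.743/2.78 = 0.2673.
Total gain g = 0.4022.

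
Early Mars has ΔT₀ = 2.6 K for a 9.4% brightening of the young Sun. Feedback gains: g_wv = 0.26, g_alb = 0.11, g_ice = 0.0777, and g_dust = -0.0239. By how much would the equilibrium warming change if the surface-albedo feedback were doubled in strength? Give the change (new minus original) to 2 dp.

1.06 K

Original: g = 0.4238, ΔT = 2.6/(1−0.4238) = 4.5123 K.
With doubled surface-albedo: g' = 0.5338, ΔT' = 2.6/(1−0.5338) = 5.5770 K.
Change = 5.5770 − 4.5123 = 1.06 K.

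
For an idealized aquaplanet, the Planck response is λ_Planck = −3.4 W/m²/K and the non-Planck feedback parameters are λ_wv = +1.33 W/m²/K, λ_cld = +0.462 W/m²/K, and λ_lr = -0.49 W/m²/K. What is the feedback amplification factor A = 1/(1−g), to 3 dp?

1.621

Convert to gains: g_wv = 1.33/3.4 = 0.3912; g_cld = 0.462/3.4 = 0.1359; g_lr = -0.49/3.4 = -0.1441.
Total gain g = 0.383.
A = 1/(1 − 0.383) = 1.621.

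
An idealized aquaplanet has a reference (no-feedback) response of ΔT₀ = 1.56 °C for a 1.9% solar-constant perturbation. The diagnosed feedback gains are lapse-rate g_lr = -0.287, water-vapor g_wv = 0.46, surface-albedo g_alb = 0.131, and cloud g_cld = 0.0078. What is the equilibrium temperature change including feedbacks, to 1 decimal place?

2.3 °C

Total gain g = -0.287 + 0.46 + 0.131 + 0.0078 = 0.3118.
Amplification A = 1/(1 − 0.3118) = 1.453.
ΔT = 1.56 × 1.453 = 2.3 °C.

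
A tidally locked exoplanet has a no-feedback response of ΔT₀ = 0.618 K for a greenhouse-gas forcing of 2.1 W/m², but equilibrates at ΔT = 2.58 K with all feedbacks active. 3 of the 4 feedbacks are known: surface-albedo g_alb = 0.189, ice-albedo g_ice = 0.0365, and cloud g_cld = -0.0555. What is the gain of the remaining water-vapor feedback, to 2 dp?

0.59

Amplification A = ΔT/ΔT₀ = 2.58/0.618 = 4.175.
Total gain g = 1 − 1/A = 1 − 1/4.175 = 0.7605.
Known gains sum to 0.189 + 0.0365 − 0.0555 = 0.17.
g_wv = 0.7605 − 0.17 = 0.59.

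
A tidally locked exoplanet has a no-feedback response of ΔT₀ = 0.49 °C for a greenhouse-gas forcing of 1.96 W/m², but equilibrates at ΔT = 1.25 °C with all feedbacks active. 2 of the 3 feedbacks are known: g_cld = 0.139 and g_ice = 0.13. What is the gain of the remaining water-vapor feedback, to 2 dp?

Amplification A = ΔT/ΔT₀ = 1.25/0.49 = 2.551.
Total gain g = 1 − 1/A = 1 − 1/2.551 = 0.608.
Known gains sum to 0.139 + 0.13 = 0.269.
g_wv = 0.608 − 0.269 = 0.34.

0.34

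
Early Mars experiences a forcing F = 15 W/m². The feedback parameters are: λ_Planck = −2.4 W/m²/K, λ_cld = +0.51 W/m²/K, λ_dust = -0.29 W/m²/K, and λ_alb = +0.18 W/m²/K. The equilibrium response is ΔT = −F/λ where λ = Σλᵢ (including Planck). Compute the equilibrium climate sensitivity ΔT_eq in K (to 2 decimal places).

7.50 K

Net feedback parameter λ = (−2.4) + (+0.51) + (-0.29) + (+0.18) = -2 W/m²/K.
ΔT = −F/λ = −15/(-2) = 7.50 K.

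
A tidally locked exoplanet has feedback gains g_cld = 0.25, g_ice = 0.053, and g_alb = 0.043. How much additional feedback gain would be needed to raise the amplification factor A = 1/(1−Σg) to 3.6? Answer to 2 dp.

0.38

Current total gain = 0.346.
Target gain for A = 3.6: g* = 1 − 1/3.6 = 0.7222.
Additional gain needed = 0.7222 − 0.346 = 0.38.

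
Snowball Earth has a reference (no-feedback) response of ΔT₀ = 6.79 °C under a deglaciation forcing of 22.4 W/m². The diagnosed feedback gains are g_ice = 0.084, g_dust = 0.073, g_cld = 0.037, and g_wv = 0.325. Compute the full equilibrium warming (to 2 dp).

Total gain g = 0.084 + 0.073 + 0.037 + 0.325 = 0.519.
Amplification A = 1/(1 − 0.519) = 2.079.
ΔT = 6.79 × 2.079 = 14.12 °C.

14.12 °C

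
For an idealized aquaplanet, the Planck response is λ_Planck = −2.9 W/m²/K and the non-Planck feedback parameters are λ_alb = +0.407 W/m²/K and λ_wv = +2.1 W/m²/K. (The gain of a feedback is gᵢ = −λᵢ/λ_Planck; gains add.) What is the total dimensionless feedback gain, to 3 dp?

Convert to gains: g_alb = 0.407/2.9 = 0.1403; g_wv = 2.1/2.9 = 0.7241.
Total gain g = 0.8644.

0.864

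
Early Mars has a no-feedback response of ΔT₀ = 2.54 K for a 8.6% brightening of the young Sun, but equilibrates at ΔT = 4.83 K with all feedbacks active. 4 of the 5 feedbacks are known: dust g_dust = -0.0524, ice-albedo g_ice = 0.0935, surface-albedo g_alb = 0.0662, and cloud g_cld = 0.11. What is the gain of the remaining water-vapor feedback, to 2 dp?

Amplification A = ΔT/ΔT₀ = 4.83/2.54 = 1.902.
Total gain g = 1 − 1/A = 1 − 1/1.902 = 0.4742.
Known gains sum to -0.0524 + 0.0935 + 0.0662 + 0.11 = 0.2173.
g_wv = 0.4742 − 0.2173 = 0.26.

0.26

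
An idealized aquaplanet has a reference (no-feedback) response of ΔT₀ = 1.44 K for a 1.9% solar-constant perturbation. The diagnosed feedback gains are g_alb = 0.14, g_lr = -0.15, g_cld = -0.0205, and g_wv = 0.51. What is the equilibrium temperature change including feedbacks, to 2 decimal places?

2.77 K

Total gain g = 0.14 − 0.15 − 0.0205 + 0.51 = 0.4795.
Amplification A = 1/(1 − 0.4795) = 1.921.
ΔT = 1.44 × 1.921 = 2.77 K.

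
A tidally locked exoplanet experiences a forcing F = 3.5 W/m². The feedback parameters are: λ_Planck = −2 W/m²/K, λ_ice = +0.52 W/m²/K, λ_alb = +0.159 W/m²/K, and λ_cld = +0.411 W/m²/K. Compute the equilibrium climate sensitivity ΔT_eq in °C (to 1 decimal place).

Net feedback parameter λ = (−2) + (+0.52) + (+0.159) + (+0.411) = -0.91 W/m²/K.
ΔT = −F/λ = −3.5/(-0.91) = 3.8 °C.

3.8 °C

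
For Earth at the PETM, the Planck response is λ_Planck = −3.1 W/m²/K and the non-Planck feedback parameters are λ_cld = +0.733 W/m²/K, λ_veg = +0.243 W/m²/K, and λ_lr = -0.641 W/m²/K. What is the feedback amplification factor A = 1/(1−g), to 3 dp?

Convert to gains: g_cld = 0.733/3.1 = 0.2365; g_veg = 0.243/3.1 = 0.07839; g_lr = -0.641/3.1 = -0.2068.
Total gain g = 0.10809.
A = 1/(1 − 0.10809) = 1.121.

1.121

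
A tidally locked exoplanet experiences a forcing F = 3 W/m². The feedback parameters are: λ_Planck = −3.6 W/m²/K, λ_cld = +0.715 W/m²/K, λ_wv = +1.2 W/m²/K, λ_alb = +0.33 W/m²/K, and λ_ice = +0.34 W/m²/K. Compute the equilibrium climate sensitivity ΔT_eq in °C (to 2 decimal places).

2.96 °C

Net feedback parameter λ = (−3.6) + (+0.715) + (+1.2) + (+0.33) + (+0.34) = -1.015 W/m²/K.
ΔT = −F/λ = −3/(-1.015) = 2.96 °C.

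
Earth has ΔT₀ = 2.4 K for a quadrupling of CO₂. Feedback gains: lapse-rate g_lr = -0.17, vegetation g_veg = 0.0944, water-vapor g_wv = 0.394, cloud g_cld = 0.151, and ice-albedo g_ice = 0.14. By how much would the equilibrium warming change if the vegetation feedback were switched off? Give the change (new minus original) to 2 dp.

-1.20 K

Original: g = 0.6094, ΔT = 2.4/(1−0.6094) = 6.1444 K.
Without vegetation: g' = 0.515, ΔT' = 2.4/(1−0.515) = 4.9485 K.
Change = 4.9485 − 6.1444 = -1.20 K.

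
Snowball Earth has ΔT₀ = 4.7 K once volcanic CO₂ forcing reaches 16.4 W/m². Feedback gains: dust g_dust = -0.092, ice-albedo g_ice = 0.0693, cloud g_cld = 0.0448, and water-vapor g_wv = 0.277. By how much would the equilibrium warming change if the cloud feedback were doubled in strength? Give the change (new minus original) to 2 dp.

Original: g = 0.2991, ΔT = 4.7/(1−0.2991) = 6.7057 K.
With doubled cloud: g' = 0.3439, ΔT' = 4.7/(1−0.3439) = 7.1635 K.
Change = 7.1635 − 6.7057 = 0.46 K.

0.46 K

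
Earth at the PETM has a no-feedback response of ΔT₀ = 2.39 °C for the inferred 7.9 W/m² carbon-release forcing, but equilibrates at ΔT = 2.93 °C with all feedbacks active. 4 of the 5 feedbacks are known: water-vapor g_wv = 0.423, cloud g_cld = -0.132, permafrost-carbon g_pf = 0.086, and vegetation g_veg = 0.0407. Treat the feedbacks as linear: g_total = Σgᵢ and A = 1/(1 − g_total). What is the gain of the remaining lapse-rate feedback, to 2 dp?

-0.23

Amplification A = ΔT/ΔT₀ = 2.93/2.39 = 1.226.
Total gain g = 1 − 1/A = 1 − 1/1.226 = 0.1843.
Known gains sum to 0.423 − 0.132 + 0.086 + 0.0407 = 0.4177.
g_lr = 0.1843 − 0.4177 = -0.23.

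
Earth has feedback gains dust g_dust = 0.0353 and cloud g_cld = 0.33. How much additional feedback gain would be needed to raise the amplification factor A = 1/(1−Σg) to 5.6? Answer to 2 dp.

0.46

Current total gain = 0.3653.
Target gain for A = 5.6: g* = 1 − 1/5.6 = 0.8214.
Additional gain needed = 0.8214 − 0.3653 = 0.46.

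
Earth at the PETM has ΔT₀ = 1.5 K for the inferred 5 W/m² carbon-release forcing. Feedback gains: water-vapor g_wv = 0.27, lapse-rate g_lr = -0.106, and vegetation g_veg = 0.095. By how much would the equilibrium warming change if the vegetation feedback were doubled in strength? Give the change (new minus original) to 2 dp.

0.30 K

Original: g = 0.259, ΔT = 1.5/(1−0.259) = 2.0243 K.
With doubled vegetation: g' = 0.354, ΔT' = 1.5/(1−0.354) = 2.3220 K.
Change = 2.3220 − 2.0243 = 0.30 K.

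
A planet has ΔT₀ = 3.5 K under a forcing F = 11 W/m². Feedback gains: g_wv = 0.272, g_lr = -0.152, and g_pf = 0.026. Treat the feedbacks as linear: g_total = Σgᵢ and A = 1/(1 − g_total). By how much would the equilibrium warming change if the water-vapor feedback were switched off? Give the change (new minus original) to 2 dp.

Original: g = 0.146, ΔT = 3.5/(1−0.146) = 4.0984 K.
Without water-vapor: g' = -0.126, ΔT' = 3.5/(1+0.126) = 3.1083 K.
Change = 3.1083 − 4.0984 = -0.99 K.

-0.99 K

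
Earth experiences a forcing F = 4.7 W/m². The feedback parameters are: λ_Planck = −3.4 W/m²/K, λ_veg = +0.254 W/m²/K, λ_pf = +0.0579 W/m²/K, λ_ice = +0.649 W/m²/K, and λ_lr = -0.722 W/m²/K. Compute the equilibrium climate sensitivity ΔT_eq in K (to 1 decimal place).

Net feedback parameter λ = (−3.4) + (+0.254) + (+0.0579) + (+0.649) + (-0.722) = -3.1611 W/m²/K.
ΔT = −F/λ = −4.7/(-3.1611) = 1.5 K.

1.5 K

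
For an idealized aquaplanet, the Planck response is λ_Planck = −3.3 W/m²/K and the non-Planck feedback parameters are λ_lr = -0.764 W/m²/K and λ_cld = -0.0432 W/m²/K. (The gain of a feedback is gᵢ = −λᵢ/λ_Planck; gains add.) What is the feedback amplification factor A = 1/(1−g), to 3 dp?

Convert to gains: g_lr = -0.764/3.3 = -0.2315; g_cld = -0.0432/3.3 = -0.01309.
Total gain g = -0.24459.
A = 1/(1 + 0.24459) = 0.803.

0.803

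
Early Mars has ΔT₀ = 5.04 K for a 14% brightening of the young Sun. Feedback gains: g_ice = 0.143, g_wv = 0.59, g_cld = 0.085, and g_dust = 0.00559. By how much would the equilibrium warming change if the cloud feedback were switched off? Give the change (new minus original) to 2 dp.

-9.29 K

Original: g = 0.82359, ΔT = 5.04/(1−0.82359) = 28.5698 K.
Without cloud: g' = 0.73859, ΔT' = 5.04/(1−0.73859) = 19.2801 K.
Change = 19.2801 − 28.5698 = -9.29 K.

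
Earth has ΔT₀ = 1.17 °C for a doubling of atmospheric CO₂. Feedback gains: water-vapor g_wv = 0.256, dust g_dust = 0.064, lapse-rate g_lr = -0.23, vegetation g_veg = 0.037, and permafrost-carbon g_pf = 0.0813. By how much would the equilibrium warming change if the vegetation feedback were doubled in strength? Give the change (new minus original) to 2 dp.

0.07 °C

Original: g = 0.2083, ΔT = 1.17/(1−0.2083) = 1.4778 °C.
With doubled vegetation: g' = 0.2453, ΔT' = 1.17/(1−0.2453) = 1.5503 °C.
Change = 1.5503 − 1.4778 = 0.07 °C.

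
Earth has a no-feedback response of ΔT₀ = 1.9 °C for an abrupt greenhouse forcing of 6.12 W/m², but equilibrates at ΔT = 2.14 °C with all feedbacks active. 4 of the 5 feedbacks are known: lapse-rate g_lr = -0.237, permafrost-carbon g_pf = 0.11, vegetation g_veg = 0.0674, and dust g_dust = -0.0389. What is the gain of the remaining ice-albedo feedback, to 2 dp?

0.21

Amplification A = ΔT/ΔT₀ = 2.14/1.9 = 1.126.
Total gain g = 1 − 1/A = 1 − 1/1.126 = 0.1119.
Known gains sum to -0.237 + 0.11 + 0.0674 − 0.0389 = -0.0985.
g_ice = 0.1119 + 0.0985 = 0.21.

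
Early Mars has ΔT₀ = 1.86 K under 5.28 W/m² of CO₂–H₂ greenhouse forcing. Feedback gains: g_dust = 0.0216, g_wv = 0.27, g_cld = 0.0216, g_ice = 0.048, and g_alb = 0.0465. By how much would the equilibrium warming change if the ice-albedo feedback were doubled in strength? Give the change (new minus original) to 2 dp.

Original: g = 0.4077, ΔT = 1.86/(1−0.4077) = 3.1403 K.
With doubled ice-albedo: g' = 0.4557, ΔT' = 1.86/(1−0.4557) = 3.4172 K.
Change = 3.4172 − 3.1403 = 0.28 K.

0.28 K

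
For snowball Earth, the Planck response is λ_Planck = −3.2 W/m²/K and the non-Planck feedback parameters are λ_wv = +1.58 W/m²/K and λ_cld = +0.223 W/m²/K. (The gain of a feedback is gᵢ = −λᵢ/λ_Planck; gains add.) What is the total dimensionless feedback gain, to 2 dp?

0.56

Convert to gains: g_wv = 1.58/3.2 = 0.4938; g_cld = 0.223/3.2 = 0.06969.
Total gain g = 0.56349.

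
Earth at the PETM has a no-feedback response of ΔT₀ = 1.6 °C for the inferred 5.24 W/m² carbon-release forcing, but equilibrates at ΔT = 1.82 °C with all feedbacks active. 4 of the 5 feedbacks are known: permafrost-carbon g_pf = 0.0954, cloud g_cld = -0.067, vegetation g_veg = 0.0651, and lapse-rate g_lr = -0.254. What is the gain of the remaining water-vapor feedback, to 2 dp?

Amplification A = ΔT/ΔT₀ = 1.82/1.6 = 1.137.
Total gain g = 1 − 1/A = 1 − 1/1.137 = 0.1205.
Known gains sum to 0.0954 − 0.067 + 0.0651 − 0.254 = -0.1605.
g_wv = 0.1205 + 0.1605 = 0.28.

0.28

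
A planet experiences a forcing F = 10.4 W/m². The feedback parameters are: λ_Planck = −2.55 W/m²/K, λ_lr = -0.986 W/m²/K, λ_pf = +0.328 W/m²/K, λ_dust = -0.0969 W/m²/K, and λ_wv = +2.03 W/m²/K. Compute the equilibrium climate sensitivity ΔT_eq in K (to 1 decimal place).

Net feedback parameter λ = (−2.55) + (-0.986) + (+0.328) + (-0.0969) + (+2.03) = -1.2749 W/m²/K.
ΔT = −F/λ = −10.4/(-1.2749) = 8.2 K.

8.2 K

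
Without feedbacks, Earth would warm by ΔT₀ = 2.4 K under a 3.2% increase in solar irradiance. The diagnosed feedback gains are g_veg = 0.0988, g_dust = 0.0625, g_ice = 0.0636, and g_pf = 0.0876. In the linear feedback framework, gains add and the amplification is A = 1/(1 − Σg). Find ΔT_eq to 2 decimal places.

3.49 K

Total gain g = 0.0988 + 0.0625 + 0.0636 + 0.0876 = 0.3125.
Amplification A = 1/(1 − 0.3125) = 1.455.
ΔT = 2.4 × 1.455 = 3.49 K.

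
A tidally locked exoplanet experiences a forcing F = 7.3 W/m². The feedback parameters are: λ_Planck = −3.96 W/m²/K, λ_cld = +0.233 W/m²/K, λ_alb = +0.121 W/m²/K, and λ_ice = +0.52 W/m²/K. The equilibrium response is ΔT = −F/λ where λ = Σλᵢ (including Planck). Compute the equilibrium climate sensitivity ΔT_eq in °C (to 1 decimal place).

2.4 °C

Net feedback parameter λ = (−3.96) + (+0.233) + (+0.121) + (+0.52) = -3.086 W/m²/K.
ΔT = −F/λ = −7.3/(-3.086) = 2.4 °C.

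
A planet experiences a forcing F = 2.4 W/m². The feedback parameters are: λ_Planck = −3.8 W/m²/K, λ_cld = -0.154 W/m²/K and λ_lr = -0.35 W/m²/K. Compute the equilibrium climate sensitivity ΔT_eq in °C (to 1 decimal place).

Net feedback parameter λ = (−3.8) + (-0.154) + (-0.35) = -4.304 W/m²/K.
ΔT = −F/λ = −2.4/(-4.304) = 0.6 °C.

0.6 °C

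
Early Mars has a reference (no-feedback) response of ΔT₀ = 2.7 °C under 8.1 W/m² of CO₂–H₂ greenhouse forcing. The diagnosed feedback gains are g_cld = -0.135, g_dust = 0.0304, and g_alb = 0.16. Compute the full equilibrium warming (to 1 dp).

2.9 °C

Total gain g = -0.135 + 0.0304 + 0.16 = 0.0554.
Amplification A = 1/(1 − 0.0554) = 1.059.
ΔT = 2.7 × 1.059 = 2.9 °C.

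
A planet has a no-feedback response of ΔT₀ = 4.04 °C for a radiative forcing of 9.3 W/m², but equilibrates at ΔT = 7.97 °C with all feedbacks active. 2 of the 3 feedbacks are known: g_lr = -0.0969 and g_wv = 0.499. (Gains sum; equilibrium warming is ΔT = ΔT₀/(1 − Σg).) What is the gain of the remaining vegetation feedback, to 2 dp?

0.09

Amplification A = ΔT/ΔT₀ = 7.97/4.04 = 1.973.
Total gain g = 1 − 1/A = 1 − 1/1.973 = 0.4932.
Known gains sum to -0.0969 + 0.499 = 0.4021.
g_veg = 0.4932 − 0.4021 = 0.09.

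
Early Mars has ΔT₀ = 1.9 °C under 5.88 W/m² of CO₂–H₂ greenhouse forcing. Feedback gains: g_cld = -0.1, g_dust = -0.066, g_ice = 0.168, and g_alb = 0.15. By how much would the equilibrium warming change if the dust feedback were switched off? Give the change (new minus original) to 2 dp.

Original: g = 0.152, ΔT = 1.9/(1−0.152) = 2.2406 °C.
Without dust: g' = 0.218, ΔT' = 1.9/(1−0.218) = 2.4297 °C.
Change = 2.4297 − 2.2406 = 0.19 °C.

0.19 °C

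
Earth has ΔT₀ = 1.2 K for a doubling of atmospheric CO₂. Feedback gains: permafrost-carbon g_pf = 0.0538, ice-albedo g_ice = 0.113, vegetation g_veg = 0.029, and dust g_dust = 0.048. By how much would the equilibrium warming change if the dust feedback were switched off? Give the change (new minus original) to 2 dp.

-0.09 K

Original: g = 0.2438, ΔT = 1.2/(1−0.2438) = 1.5869 K.
Without dust: g' = 0.1958, ΔT' = 1.2/(1−0.1958) = 1.4922 K.
Change = 1.4922 − 1.5869 = -0.09 K.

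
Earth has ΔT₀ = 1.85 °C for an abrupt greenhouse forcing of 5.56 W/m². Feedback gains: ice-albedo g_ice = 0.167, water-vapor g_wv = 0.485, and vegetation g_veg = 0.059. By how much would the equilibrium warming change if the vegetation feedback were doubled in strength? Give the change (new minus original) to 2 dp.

1.64 °C

Original: g = 0.711, ΔT = 1.85/(1−0.711) = 6.4014 °C.
With doubled vegetation: g' = 0.77, ΔT' = 1.85/(1−0.77) = 8.0435 °C.
Change = 8.0435 − 6.4014 = 1.64 °C.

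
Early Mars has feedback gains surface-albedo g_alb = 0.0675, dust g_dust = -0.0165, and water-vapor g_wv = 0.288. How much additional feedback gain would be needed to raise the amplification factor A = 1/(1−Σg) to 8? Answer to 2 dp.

0.54

Current total gain = 0.339.
Target gain for A = 8: g* = 1 − 1/8 = 0.875.
Additional gain needed = 0.875 − 0.339 = 0.54.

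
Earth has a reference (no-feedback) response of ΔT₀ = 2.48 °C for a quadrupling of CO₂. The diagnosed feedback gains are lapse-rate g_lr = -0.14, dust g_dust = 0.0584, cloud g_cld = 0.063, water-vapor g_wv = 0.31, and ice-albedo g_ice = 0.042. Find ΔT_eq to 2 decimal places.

3.72 °C

Total gain g = -0.14 + 0.0584 + 0.063 + 0.31 + 0.042 = 0.3334.
Amplification A = 1/(1 − 0.3334) = 1.5.
ΔT = 2.48 × 1.5 = 3.72 °C.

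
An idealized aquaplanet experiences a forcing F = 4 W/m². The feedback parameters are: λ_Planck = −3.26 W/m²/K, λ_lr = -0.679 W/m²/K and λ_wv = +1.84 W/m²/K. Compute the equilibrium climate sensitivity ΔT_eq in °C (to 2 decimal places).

1.91 °C

Net feedback parameter λ = (−3.26) + (-0.679) + (+1.84) = -2.099 W/m²/K.
ΔT = −F/λ = −4/(-2.099) = 1.91 °C.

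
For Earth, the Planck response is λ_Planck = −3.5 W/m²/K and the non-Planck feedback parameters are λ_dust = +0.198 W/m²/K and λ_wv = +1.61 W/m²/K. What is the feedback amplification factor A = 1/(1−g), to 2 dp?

Convert to gains: g_dust = 0.198/3.5 = 0.05657; g_wv = 1.61/3.5 = 0.46.
Total gain g = 0.51657.
A = 1/(1 − 0.51657) = 2.07.

2.07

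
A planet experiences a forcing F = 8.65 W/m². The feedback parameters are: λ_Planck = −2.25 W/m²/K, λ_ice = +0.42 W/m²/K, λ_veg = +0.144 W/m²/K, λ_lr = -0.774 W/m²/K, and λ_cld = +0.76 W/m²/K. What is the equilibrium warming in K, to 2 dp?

5.09 K

Net feedback parameter λ = (−2.25) + (+0.42) + (+0.144) + (-0.774) + (+0.76) = -1.7 W/m²/K.
ΔT = −F/λ = −8.65/(-1.7) = 5.09 K.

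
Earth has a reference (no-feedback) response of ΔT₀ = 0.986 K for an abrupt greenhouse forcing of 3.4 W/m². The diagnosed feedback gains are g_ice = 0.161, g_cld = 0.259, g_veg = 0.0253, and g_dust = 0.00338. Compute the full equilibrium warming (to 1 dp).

Total gain g = 0.161 + 0.259 + 0.0253 + 0.00338 = 0.44868.
Amplification A = 1/(1 − 0.44868) = 1.814.
ΔT = 0.986 × 1.814 = 1.8 K.

1.8 K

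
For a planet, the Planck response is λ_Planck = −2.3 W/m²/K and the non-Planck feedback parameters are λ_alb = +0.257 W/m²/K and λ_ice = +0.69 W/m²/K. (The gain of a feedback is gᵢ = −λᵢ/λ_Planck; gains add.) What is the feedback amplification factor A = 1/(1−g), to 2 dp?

Convert to gains: g_alb = 0.257/2.3 = 0.1117; g_ice = 0.69/2.3 = 0.3.
Total gain g = 0.4117.
A = 1/(1 − 0.4117) = 1.70.

1.70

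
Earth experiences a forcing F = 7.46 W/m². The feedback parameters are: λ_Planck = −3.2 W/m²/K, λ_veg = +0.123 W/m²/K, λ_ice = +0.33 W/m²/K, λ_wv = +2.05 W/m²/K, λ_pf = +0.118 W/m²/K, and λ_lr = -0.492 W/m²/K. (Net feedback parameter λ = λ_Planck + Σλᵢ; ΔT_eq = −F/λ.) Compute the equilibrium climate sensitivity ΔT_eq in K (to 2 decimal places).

Net feedback parameter λ = (−3.2) + (+0.123) + (+0.33) + (+2.05) + (+0.118) + (-0.492) = -1.071 W/m²/K.
ΔT = −F/λ = −7.46/(-1.071) = 6.97 K.

6.97 K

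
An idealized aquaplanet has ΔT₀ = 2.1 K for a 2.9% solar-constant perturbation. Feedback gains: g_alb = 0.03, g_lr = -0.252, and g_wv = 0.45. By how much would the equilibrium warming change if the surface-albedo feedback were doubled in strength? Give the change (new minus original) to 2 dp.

0.11 K

Original: g = 0.228, ΔT = 2.1/(1−0.228) = 2.7202 K.
With doubled surface-albedo: g' = 0.258, ΔT' = 2.1/(1−0.258) = 2.8302 K.
Change = 2.8302 − 2.7202 = 0.11 K.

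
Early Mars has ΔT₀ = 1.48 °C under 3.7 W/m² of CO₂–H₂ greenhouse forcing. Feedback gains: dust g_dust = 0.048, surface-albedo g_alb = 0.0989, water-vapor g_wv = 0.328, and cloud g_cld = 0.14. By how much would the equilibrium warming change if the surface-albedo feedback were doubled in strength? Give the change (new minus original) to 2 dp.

Original: g = 0.6149, ΔT = 1.48/(1−0.6149) = 3.8432 °C.
With doubled surface-albedo: g' = 0.7138, ΔT' = 1.48/(1−0.7138) = 5.1712 °C.
Change = 5.1712 − 3.8432 = 1.33 °C.

1.33 °C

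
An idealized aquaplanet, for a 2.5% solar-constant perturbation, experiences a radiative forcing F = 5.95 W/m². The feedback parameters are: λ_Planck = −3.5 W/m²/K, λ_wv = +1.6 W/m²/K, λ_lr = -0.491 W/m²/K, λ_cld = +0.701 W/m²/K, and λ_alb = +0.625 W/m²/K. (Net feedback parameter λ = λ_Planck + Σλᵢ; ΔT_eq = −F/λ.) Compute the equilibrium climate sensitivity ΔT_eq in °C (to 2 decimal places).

Net feedback parameter λ = (−3.5) + (+1.6) + (-0.491) + (+0.701) + (+0.625) = -1.065 W/m²/K.
ΔT = −F/λ = −5.95/(-1.065) = 5.59 °C.

5.59 °C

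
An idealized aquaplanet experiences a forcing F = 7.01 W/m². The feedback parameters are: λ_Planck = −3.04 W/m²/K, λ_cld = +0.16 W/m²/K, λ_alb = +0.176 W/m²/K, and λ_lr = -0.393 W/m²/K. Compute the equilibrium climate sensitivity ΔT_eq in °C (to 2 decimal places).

2.26 °C

Net feedback parameter λ = (−3.04) + (+0.16) + (+0.176) + (-0.393) = -3.097 W/m²/K.
ΔT = −F/λ = −7.01/(-3.097) = 2.26 °C.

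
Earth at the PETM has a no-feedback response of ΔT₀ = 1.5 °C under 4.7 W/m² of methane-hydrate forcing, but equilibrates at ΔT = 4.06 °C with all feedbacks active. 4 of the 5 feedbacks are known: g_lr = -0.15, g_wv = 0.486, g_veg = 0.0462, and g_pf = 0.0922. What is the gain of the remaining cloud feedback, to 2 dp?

0.16

Amplification A = ΔT/ΔT₀ = 4.06/1.5 = 2.707.
Total gain g = 1 − 1/A = 1 − 1/2.707 = 0.6306.
Known gains sum to -0.15 + 0.486 + 0.0462 + 0.0922 = 0.4744.
g_cld = 0.6306 − 0.4744 = 0.16.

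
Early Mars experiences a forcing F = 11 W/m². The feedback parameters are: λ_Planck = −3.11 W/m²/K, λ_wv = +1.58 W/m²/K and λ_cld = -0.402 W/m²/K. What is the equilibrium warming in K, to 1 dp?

Net feedback parameter λ = (−3.11) + (+1.58) + (-0.402) = -1.932 W/m²/K.
ΔT = −F/λ = −11/(-1.932) = 5.7 K.

5.7 K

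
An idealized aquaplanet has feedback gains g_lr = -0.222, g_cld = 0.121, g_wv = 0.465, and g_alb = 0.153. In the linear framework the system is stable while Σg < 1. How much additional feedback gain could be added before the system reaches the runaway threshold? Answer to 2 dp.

Current total gain = -0.222 + 0.121 + 0.465 + 0.153 = 0.517.
Margin to runaway = 1 − 0.517 = 0.48.

0.48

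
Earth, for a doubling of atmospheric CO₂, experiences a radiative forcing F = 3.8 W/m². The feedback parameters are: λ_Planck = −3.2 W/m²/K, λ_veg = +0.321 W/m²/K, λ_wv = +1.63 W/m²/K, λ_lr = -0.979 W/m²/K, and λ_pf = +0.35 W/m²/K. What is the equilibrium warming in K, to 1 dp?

2.0 K

Net feedback parameter λ = (−3.2) + (+0.321) + (+1.63) + (-0.979) + (+0.35) = -1.878 W/m²/K.
ΔT = −F/λ = −3.8/(-1.878) = 2.0 K.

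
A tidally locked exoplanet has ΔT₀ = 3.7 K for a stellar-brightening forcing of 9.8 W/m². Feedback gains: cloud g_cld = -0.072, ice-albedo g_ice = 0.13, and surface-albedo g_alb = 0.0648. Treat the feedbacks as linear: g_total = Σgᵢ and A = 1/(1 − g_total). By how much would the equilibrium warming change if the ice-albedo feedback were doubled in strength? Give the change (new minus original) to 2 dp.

0.73 K

Original: g = 0.1228, ΔT = 3.7/(1−0.1228) = 4.2180 K.
With doubled ice-albedo: g' = 0.2528, ΔT' = 3.7/(1−0.2528) = 4.9518 K.
Change = 4.9518 − 4.2180 = 0.73 K.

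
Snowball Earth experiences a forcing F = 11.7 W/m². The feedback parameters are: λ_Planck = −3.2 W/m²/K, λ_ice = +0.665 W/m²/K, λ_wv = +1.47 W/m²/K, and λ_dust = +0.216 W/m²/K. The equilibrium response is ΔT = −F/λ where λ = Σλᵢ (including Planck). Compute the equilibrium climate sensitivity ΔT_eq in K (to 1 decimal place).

13.8 K

Net feedback parameter λ = (−3.2) + (+0.665) + (+1.47) + (+0.216) = -0.849 W/m²/K.
ΔT = −F/λ = −11.7/(-0.849) = 13.8 K.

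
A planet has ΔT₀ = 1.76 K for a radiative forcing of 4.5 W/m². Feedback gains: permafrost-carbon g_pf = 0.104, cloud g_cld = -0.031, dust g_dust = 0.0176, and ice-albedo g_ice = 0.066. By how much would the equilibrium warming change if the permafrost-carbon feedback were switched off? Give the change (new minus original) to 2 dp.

-0.23 K

Original: g = 0.1566, ΔT = 1.76/(1−0.1566) = 2.0868 K.
Without permafrost-carbon: g' = 0.0526, ΔT' = 1.76/(1−0.0526) = 1.8577 K.
Change = 1.8577 − 2.0868 = -0.23 K.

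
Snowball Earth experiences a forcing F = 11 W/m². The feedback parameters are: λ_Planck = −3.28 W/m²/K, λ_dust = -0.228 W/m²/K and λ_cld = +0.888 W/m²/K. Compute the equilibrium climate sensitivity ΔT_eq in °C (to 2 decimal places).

4.20 °C

Net feedback parameter λ = (−3.28) + (-0.228) + (+0.888) = -2.62 W/m²/K.
ΔT = −F/λ = −11/(-2.62) = 4.20 °C.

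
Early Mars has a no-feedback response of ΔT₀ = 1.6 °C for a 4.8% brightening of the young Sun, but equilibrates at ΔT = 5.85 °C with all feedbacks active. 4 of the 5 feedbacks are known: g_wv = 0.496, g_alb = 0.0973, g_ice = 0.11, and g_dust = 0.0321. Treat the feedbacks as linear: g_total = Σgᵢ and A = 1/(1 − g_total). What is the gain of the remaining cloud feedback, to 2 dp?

Amplification A = ΔT/ΔT₀ = 5.85/1.6 = 3.656.
Total gain g = 1 − 1/A = 1 − 1/3.656 = 0.7265.
Known gains sum to 0.496 + 0.0973 + 0.11 + 0.0321 = 0.7354.
g_cld = 0.7265 − 0.7354 = -0.01.

-0.01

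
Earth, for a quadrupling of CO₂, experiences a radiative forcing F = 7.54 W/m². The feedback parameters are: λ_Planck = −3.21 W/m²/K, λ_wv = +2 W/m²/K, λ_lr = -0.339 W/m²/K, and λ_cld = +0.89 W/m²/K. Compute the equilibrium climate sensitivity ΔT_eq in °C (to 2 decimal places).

11.44 °C

Net feedback parameter λ = (−3.21) + (+2) + (-0.339) + (+0.89) = -0.659 W/m²/K.
ΔT = −F/λ = −7.54/(-0.659) = 11.44 °C.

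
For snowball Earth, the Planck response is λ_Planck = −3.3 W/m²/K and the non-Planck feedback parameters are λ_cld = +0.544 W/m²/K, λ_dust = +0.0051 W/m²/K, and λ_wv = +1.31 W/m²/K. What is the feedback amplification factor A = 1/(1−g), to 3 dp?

2.290

Convert to gains: g_cld = 0.544/3.3 = 0.1648; g_dust = 0.0051/3.3 = 0.001545; g_wv = 1.31/3.3 = 0.397.
Total gain g = 0.563345.
A = 1/(1 − 0.563345) = 2.290.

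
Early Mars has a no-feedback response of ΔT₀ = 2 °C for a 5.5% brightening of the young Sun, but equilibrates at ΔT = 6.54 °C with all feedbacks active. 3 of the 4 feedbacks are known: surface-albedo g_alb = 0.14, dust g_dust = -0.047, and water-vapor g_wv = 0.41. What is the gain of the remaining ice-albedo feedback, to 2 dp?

Amplification A = ΔT/ΔT₀ = 6.54/2 = 3.27.
Total gain g = 1 − 1/A = 1 − 1/3.27 = 0.6942.
Known gains sum to 0.14 − 0.047 + 0.41 = 0.503.
g_ice = 0.6942 − 0.503 = 0.19.

0.19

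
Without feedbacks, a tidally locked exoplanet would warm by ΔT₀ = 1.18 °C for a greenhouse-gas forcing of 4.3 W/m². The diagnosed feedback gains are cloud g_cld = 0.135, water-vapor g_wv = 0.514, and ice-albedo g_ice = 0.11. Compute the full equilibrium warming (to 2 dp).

Total gain g = 0.135 + 0.514 + 0.11 = 0.759.
Amplification A = 1/(1 − 0.759) = 4.149.
ΔT = 1.18 × 4.149 = 4.90 °C.

4.90 °C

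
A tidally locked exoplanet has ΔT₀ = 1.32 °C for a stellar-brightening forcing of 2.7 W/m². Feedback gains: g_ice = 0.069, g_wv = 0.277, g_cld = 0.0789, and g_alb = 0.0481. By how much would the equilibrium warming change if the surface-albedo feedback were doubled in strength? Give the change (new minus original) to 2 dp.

0.25 °C

Original: g = 0.473, ΔT = 1.32/(1−0.473) = 2.5047 °C.
With doubled surface-albedo: g' = 0.5211, ΔT' = 1.32/(1−0.5211) = 2.7563 °C.
Change = 2.7563 − 2.5047 = 0.25 °C.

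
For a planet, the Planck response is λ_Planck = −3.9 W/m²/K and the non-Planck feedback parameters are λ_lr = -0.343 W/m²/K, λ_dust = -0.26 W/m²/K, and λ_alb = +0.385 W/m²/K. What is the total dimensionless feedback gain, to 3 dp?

-0.056

Convert to gains: g_lr = -0.343/3.9 = -0.08795; g_dust = -0.26/3.9 = -0.06667; g_alb = 0.385/3.9 = 0.09872.
Total gain g = -0.0559.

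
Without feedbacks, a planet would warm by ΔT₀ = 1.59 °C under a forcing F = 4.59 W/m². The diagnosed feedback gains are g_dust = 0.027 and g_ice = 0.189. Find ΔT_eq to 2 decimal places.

Total gain g = 0.027 + 0.189 = 0.216.
Amplification A = 1/(1 − 0.216) = 1.276.
ΔT = 1.59 × 1.276 = 2.03 °C.

2.03 °C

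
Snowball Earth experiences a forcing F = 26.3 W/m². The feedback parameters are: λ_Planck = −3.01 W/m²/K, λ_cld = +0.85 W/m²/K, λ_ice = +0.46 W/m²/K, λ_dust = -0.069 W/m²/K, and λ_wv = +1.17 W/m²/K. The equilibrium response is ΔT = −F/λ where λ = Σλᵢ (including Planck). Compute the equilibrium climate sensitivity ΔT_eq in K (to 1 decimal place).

43.9 K

Net feedback parameter λ = (−3.01) + (+0.85) + (+0.46) + (-0.069) + (+1.17) = -0.599 W/m²/K.
ΔT = −F/λ = −26.3/(-0.599) = 43.9 K.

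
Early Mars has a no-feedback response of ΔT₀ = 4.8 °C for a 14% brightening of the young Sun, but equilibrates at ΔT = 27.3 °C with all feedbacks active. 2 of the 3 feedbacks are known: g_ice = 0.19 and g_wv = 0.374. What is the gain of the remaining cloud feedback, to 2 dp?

Amplification A = ΔT/ΔT₀ = 27.3/4.8 = 5.688.
Total gain g = 1 − 1/A = 1 − 1/5.688 = 0.8242.
Known gains sum to 0.19 + 0.374 = 0.564.
g_cld = 0.8242 − 0.564 = 0.26.

0.26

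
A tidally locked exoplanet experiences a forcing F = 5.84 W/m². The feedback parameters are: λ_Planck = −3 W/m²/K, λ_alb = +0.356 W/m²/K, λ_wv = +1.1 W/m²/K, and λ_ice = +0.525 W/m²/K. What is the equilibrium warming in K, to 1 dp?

5.7 K

Net feedback parameter λ = (−3) + (+0.356) + (+1.1) + (+0.525) = -1.019 W/m²/K.
ΔT = −F/λ = −5.84/(-1.019) = 5.7 K.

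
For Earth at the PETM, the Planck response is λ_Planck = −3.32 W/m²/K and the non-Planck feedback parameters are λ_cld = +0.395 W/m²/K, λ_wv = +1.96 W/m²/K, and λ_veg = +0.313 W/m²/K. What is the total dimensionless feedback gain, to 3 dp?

Convert to gains: g_cld = 0.395/3.32 = 0.119; g_wv = 1.96/3.32 = 0.5904; g_veg = 0.313/3.32 = 0.09428.
Total gain g = 0.80368.

0.804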